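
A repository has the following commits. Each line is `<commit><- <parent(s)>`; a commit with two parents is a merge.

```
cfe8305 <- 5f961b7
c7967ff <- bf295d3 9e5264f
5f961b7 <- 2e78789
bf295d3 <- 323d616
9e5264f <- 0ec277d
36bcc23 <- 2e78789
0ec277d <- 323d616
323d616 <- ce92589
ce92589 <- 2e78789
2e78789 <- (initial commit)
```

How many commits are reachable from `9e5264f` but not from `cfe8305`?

Reachable from 9e5264f: {0ec277d, 2e78789, 323d616, 9e5264f, ce92589}.
Reachable from cfe8305: {2e78789, 5f961b7, cfe8305}.
In 9e5264f's history but not cfe8305's: {0ec277d, 323d616, 9e5264f, ce92589} — 4 commits.

4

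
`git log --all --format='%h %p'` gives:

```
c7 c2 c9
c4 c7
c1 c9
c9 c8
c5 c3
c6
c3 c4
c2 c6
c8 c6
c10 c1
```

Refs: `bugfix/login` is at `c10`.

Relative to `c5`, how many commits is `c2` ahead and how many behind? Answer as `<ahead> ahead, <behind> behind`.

Reachable from c2: {c2, c6}.
Reachable from c5: {c2, c3, c4, c5, c6, c7, c8, c9}.
Only in c2's history (ahead): {} — 0.
Only in c5's history (behind): {c3, c4, c5, c7, c8, c9} — 6.

0 ahead, 6 behind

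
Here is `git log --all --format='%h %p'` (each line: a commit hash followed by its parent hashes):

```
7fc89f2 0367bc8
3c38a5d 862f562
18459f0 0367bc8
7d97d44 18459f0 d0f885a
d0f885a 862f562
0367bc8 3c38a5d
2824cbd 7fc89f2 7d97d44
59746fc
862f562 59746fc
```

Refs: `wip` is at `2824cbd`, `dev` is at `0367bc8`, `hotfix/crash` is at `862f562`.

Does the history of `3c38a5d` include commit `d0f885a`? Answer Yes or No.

No

Ancestors of 3c38a5d: {3c38a5d, 59746fc, 862f562}.
d0f885a is not in that set, so it is not an ancestor of 3c38a5d.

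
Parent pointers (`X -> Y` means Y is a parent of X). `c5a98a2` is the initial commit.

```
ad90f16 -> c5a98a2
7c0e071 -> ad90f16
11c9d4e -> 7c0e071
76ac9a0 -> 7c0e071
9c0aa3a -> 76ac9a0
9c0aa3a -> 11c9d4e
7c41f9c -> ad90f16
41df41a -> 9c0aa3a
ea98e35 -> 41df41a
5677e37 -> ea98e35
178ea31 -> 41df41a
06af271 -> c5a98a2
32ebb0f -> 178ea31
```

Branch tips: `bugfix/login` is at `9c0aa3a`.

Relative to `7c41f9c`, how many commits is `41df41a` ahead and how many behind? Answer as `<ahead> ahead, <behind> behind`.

5 ahead, 1 behind

Reachable from 41df41a: {11c9d4e, 41df41a, 76ac9a0, 7c0e071, 9c0aa3a, ad90f16, c5a98a2}.
Reachable from 7c41f9c: {7c41f9c, ad90f16, c5a98a2}.
Only in 41df41a's history (ahead): {11c9d4e, 41df41a, 76ac9a0, 7c0e071, 9c0aa3a} — 5.
Only in 7c41f9c's history (behind): {7c41f9c} — 1.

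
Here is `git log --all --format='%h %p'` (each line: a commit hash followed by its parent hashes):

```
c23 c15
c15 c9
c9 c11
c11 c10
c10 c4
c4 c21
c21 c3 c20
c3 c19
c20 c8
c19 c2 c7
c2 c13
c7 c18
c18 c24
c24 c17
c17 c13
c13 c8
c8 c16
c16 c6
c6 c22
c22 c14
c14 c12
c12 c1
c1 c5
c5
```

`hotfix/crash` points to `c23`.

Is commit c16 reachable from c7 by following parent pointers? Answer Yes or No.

Ancestors of c7 (commits reachable by following parents): {c1, c12, c13, c14, c16, c17, c18, c22, c24, c5, c6, c7, c8}.
c16 is in that set, so it is an ancestor of c7.

Yes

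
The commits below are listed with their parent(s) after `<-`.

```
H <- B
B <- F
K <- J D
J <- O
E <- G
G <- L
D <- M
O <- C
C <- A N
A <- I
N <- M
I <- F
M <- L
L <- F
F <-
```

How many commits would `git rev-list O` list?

8

Walking parent pointers from O: reachable set = {A, C, F, I, L, M, N, O}.
That is 8 commits.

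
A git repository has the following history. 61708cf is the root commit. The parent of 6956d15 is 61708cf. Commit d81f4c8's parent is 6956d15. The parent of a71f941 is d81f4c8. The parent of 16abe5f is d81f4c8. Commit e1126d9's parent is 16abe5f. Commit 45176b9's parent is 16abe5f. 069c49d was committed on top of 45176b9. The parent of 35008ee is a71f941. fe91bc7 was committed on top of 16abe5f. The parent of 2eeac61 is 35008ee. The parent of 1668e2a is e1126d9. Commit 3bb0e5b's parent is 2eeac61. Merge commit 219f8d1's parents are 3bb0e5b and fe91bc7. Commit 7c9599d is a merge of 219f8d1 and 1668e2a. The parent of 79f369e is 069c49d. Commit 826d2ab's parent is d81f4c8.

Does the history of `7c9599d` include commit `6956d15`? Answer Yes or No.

Yes

Ancestors of 7c9599d (commits reachable by following parents): {1668e2a, 16abe5f, 219f8d1, 2eeac61, 35008ee, 3bb0e5b, 61708cf, 6956d15, 7c9599d, a71f941, d81f4c8, e1126d9, fe91bc7}.
6956d15 is in that set, so it is an ancestor of 7c9599d.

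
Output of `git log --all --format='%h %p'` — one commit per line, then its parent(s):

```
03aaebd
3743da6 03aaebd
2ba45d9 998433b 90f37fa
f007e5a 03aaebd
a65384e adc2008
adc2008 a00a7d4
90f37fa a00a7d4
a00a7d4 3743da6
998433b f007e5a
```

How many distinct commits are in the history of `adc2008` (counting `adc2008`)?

4

Walking parent pointers from adc2008: reachable set = {03aaebd, 3743da6, a00a7d4, adc2008}.
That is 4 commits.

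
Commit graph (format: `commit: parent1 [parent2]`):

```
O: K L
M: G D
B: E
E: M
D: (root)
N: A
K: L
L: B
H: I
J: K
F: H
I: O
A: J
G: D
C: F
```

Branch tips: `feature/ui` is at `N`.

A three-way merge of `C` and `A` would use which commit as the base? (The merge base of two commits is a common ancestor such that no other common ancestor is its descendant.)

Ancestors of C: {B, C, D, E, F, G, H, I, K, L, M, O}.
Ancestors of A: {A, B, D, E, G, J, K, L, M}.
Common ancestors: {B, D, E, G, K, L, M}.
Among these, K is not an ancestor of any other common ancestor — it is the merge base.

K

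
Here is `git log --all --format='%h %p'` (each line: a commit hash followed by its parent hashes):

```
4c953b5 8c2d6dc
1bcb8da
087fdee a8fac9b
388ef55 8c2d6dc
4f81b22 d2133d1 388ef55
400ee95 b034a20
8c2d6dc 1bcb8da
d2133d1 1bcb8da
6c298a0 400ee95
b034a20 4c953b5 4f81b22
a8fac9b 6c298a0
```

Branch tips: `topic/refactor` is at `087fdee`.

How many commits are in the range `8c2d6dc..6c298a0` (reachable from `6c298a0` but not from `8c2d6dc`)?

7

Reachable from 6c298a0: {1bcb8da, 388ef55, 400ee95, 4c953b5, 4f81b22, 6c298a0, 8c2d6dc, b034a20, d2133d1}.
Reachable from 8c2d6dc: {1bcb8da, 8c2d6dc}.
In 6c298a0's history but not 8c2d6dc's: {388ef55, 400ee95, 4c953b5, 4f81b22, 6c298a0, b034a20, d2133d1} — 7 commits.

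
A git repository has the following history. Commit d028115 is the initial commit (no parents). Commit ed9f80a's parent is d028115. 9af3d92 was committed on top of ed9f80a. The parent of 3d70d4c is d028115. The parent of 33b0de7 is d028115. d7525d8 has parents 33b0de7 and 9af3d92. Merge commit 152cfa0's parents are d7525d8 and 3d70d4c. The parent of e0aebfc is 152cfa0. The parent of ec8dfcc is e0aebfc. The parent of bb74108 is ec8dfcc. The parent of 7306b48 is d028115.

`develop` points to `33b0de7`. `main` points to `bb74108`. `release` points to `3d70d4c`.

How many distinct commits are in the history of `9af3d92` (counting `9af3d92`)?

3

Walking parent pointers from 9af3d92: reachable set = {9af3d92, d028115, ed9f80a}.
That is 3 commits.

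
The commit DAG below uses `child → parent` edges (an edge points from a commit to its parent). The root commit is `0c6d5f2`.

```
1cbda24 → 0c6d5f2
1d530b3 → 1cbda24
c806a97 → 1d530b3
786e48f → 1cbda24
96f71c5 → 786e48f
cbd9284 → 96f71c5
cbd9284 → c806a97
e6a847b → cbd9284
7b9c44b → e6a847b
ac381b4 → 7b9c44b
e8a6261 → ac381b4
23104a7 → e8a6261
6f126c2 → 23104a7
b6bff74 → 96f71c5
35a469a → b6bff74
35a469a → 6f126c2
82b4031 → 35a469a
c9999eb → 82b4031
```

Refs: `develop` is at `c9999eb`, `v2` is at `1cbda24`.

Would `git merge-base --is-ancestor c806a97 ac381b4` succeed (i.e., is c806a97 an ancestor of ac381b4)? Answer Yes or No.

Ancestors of ac381b4 (commits reachable by following parents): {0c6d5f2, 1cbda24, 1d530b3, 786e48f, 7b9c44b, 96f71c5, ac381b4, c806a97, cbd9284, e6a847b}.
c806a97 is in that set, so it is an ancestor of ac381b4.

Yes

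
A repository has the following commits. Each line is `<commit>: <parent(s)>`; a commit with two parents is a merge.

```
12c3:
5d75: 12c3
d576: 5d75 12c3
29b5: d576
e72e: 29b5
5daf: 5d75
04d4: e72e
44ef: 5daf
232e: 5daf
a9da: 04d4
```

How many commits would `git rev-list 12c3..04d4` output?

Reachable from 04d4: {04d4, 12c3, 29b5, 5d75, d576, e72e}.
Reachable from 12c3: {12c3}.
In 04d4's history but not 12c3's: {04d4, 29b5, 5d75, d576, e72e} — 5 commits.

5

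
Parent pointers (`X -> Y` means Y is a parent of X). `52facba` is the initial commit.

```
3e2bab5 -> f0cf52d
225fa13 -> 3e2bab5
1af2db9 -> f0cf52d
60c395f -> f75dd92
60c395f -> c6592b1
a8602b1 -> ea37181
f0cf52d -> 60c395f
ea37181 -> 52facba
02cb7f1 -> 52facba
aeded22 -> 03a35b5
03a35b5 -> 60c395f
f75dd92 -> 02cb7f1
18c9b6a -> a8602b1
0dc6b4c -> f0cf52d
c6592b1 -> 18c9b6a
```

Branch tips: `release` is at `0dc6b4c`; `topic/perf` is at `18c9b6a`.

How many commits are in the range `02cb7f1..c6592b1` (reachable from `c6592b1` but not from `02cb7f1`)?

4

Reachable from c6592b1: {18c9b6a, 52facba, a8602b1, c6592b1, ea37181}.
Reachable from 02cb7f1: {02cb7f1, 52facba}.
In c6592b1's history but not 02cb7f1's: {18c9b6a, a8602b1, c6592b1, ea37181} — 4 commits.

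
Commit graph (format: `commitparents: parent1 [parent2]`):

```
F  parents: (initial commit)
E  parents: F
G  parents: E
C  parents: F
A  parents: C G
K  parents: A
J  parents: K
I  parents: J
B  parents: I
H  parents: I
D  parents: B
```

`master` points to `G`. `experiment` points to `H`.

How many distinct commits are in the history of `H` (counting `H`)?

9

Walking parent pointers from H: reachable set = {A, C, E, F, G, H, I, J, K}.
That is 9 commits.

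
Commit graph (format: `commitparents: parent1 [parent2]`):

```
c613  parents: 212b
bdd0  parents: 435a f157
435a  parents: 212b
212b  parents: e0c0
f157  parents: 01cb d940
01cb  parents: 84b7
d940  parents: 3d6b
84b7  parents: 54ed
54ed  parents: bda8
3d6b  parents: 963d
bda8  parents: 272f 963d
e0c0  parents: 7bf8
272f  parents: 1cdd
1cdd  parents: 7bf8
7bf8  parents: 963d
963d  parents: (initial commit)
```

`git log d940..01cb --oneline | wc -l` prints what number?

Reachable from 01cb: {01cb, 1cdd, 272f, 54ed, 7bf8, 84b7, 963d, bda8}.
Reachable from d940: {3d6b, 963d, d940}.
In 01cb's history but not d940's: {01cb, 1cdd, 272f, 54ed, 7bf8, 84b7, bda8} — 7 commits.

7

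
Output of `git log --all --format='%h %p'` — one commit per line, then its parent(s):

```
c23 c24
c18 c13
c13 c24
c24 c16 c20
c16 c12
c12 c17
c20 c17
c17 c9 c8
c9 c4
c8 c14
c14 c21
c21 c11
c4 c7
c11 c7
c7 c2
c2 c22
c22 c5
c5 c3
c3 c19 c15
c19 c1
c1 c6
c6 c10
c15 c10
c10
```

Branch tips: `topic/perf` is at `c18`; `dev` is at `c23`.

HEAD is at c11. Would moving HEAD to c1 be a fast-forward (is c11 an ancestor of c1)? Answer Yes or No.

No

A fast-forward from c11 to c1 is possible iff c11 is an ancestor of c1.
Ancestors of c1: {c1, c10, c6}.
c11 is not among them, so fast-forward is not possible.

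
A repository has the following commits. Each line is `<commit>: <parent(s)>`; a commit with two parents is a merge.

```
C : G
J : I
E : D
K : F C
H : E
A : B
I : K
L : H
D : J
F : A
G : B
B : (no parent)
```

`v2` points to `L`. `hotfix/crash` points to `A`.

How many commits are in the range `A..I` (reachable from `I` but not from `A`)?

5

Reachable from I: {A, B, C, F, G, I, K}.
Reachable from A: {A, B}.
In I's history but not A's: {C, F, G, I, K} — 5 commits.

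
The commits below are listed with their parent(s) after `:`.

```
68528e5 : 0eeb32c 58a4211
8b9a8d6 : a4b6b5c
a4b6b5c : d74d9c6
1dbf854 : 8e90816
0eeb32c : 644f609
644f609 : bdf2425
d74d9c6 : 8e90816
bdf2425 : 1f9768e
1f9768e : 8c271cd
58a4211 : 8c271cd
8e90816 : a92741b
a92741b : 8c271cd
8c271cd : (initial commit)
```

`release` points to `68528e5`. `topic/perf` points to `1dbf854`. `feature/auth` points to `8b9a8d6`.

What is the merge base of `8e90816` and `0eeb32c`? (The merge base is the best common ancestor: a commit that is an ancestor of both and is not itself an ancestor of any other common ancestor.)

8c271cd

Ancestors of 8e90816: {8c271cd, 8e90816, a92741b}.
Ancestors of 0eeb32c: {0eeb32c, 1f9768e, 644f609, 8c271cd, bdf2425}.
Common ancestors: {8c271cd}.
The only common ancestor is 8c271cd, so it is the merge base.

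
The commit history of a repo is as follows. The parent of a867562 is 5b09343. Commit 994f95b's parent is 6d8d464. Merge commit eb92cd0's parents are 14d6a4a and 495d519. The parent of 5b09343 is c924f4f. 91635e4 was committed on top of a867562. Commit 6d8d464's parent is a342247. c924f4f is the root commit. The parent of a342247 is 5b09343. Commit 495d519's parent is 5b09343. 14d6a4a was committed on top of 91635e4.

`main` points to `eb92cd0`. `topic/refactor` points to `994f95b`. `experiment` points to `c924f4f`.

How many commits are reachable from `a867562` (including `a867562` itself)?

3

Walking parent pointers from a867562: reachable set = {5b09343, a867562, c924f4f}.
That is 3 commits.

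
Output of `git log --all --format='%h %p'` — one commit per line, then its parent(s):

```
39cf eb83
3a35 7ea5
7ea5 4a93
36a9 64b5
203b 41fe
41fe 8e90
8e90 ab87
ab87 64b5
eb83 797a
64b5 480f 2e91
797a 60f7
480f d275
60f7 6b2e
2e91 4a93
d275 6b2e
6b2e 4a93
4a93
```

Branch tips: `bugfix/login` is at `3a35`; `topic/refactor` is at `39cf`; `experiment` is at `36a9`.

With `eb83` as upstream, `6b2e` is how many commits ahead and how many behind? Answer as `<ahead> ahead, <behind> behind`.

Reachable from 6b2e: {4a93, 6b2e}.
Reachable from eb83: {4a93, 60f7, 6b2e, 797a, eb83}.
Only in 6b2e's history (ahead): {} — 0.
Only in eb83's history (behind): {60f7, 797a, eb83} — 3.

0 ahead, 3 behind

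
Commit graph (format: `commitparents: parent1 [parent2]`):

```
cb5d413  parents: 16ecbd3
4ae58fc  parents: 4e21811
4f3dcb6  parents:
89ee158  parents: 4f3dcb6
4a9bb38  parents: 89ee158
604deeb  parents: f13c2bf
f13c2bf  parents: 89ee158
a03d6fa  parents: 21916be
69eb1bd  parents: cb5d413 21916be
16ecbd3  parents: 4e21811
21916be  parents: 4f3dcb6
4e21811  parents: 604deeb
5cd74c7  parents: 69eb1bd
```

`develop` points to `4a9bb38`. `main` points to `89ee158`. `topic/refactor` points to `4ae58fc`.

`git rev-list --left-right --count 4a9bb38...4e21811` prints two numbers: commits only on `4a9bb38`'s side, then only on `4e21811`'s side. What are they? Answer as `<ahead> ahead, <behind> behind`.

Reachable from 4a9bb38: {4a9bb38, 4f3dcb6, 89ee158}.
Reachable from 4e21811: {4e21811, 4f3dcb6, 604deeb, 89ee158, f13c2bf}.
Only in 4a9bb38's history (ahead): {4a9bb38} — 1.
Only in 4e21811's history (behind): {4e21811, 604deeb, f13c2bf} — 3.

1 ahead, 3 behind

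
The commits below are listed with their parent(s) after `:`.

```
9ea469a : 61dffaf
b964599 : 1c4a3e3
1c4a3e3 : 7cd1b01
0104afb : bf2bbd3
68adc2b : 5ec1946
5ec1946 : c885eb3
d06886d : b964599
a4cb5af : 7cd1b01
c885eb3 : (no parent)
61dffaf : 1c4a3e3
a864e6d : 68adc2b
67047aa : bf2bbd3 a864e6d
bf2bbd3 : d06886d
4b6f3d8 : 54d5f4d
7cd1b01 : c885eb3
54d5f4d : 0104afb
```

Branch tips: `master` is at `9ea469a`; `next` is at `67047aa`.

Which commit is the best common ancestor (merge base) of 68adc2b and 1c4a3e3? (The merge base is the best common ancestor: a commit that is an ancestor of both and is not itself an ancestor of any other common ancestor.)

c885eb3

Ancestors of 68adc2b: {5ec1946, 68adc2b, c885eb3}.
Ancestors of 1c4a3e3: {1c4a3e3, 7cd1b01, c885eb3}.
Common ancestors: {c885eb3}.
The only common ancestor is c885eb3, so it is the merge base.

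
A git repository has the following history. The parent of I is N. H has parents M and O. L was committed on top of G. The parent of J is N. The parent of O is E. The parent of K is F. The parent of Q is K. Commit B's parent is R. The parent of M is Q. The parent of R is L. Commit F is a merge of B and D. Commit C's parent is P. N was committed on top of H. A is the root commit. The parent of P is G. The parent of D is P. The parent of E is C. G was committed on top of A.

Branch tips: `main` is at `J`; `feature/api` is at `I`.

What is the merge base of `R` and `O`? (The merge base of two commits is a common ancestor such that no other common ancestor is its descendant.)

Ancestors of R: {A, G, L, R}.
Ancestors of O: {A, C, E, G, O, P}.
Common ancestors: {A, G}.
Among these, G is not an ancestor of any other common ancestor — it is the merge base.

G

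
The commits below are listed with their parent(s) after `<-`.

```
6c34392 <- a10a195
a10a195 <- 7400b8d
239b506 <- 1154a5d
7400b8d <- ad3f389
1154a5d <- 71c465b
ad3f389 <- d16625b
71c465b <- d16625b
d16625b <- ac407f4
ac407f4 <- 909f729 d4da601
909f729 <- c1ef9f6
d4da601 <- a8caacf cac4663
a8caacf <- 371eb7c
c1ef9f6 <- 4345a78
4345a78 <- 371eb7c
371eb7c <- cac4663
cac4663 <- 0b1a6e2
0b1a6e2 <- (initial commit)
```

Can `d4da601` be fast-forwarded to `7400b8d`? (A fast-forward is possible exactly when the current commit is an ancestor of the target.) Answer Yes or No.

A fast-forward from d4da601 to 7400b8d is possible iff d4da601 is an ancestor of 7400b8d.
Ancestors of 7400b8d: {0b1a6e2, 371eb7c, 4345a78, 7400b8d, 909f729, a8caacf, ac407f4, ad3f389, c1ef9f6, cac4663, d16625b, d4da601}.
d4da601 is among them, so fast-forward is possible.

Yes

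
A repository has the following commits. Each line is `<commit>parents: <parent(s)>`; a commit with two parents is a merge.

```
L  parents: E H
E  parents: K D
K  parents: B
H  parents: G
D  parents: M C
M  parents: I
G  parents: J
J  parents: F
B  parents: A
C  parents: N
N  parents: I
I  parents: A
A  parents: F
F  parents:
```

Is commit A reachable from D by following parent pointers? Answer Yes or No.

Ancestors of D (commits reachable by following parents): {A, C, D, F, I, M, N}.
A is in that set, so it is an ancestor of D.

Yes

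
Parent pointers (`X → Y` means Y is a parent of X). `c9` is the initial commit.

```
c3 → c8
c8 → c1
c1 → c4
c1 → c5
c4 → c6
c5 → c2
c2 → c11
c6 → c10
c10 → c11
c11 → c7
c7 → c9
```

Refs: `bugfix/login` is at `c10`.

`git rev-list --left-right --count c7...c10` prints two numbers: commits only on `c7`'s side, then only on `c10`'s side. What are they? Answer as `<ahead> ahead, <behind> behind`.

0 ahead, 2 behind

Reachable from c7: {c7, c9}.
Reachable from c10: {c10, c11, c7, c9}.
Only in c7's history (ahead): {} — 0.
Only in c10's history (behind): {c10, c11} — 2.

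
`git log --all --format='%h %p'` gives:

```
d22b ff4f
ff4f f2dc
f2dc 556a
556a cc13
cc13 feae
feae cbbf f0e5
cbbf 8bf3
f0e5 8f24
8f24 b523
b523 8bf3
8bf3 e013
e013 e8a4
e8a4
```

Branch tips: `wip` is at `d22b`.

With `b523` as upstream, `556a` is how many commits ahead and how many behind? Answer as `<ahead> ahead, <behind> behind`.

6 ahead, 0 behind

Reachable from 556a: {556a, 8bf3, 8f24, b523, cbbf, cc13, e013, e8a4, f0e5, feae}.
Reachable from b523: {8bf3, b523, e013, e8a4}.
Only in 556a's history (ahead): {556a, 8f24, cbbf, cc13, f0e5, feae} — 6.
Only in b523's history (behind): {} — 0.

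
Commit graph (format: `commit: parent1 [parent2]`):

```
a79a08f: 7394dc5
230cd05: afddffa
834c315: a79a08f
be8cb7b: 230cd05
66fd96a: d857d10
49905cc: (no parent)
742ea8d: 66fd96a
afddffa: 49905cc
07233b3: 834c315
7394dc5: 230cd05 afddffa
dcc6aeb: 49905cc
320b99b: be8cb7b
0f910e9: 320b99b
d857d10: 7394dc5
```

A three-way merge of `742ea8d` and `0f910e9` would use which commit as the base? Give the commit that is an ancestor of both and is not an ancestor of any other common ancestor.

Ancestors of 742ea8d: {230cd05, 49905cc, 66fd96a, 7394dc5, 742ea8d, afddffa, d857d10}.
Ancestors of 0f910e9: {0f910e9, 230cd05, 320b99b, 49905cc, afddffa, be8cb7b}.
Common ancestors: {230cd05, 49905cc, afddffa}.
Among these, 230cd05 is not an ancestor of any other common ancestor — it is the merge base.

230cd05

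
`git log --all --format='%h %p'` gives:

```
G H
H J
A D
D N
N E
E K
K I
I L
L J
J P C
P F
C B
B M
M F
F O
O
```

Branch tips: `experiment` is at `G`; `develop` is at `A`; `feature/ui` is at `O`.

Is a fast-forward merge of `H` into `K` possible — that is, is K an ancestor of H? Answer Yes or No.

No

A fast-forward from K to H is possible iff K is an ancestor of H.
Ancestors of H: {B, C, F, H, J, M, O, P}.
K is not among them, so fast-forward is not possible.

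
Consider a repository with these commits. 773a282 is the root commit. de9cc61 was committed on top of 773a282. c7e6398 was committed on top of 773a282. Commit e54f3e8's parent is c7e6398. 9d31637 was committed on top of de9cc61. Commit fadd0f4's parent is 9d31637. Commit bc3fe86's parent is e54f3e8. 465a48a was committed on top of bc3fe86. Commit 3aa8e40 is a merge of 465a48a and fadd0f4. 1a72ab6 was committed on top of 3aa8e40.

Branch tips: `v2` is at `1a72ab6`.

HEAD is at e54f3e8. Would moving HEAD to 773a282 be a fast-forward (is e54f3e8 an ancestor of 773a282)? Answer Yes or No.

No

A fast-forward from e54f3e8 to 773a282 is possible iff e54f3e8 is an ancestor of 773a282.
Ancestors of 773a282: {773a282}.
e54f3e8 is not among them, so fast-forward is not possible.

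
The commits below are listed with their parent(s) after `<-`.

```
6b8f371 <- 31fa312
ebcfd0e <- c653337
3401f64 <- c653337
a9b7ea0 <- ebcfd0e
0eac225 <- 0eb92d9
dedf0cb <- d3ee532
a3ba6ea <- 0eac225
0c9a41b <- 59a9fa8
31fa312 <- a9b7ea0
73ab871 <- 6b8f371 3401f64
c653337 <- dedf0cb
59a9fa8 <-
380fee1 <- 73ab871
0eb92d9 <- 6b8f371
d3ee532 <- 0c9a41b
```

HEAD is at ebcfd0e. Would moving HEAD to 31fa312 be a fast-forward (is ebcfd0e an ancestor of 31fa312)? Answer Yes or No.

A fast-forward from ebcfd0e to 31fa312 is possible iff ebcfd0e is an ancestor of 31fa312.
Ancestors of 31fa312: {0c9a41b, 31fa312, 59a9fa8, a9b7ea0, c653337, d3ee532, dedf0cb, ebcfd0e}.
ebcfd0e is among them, so fast-forward is possible.

Yes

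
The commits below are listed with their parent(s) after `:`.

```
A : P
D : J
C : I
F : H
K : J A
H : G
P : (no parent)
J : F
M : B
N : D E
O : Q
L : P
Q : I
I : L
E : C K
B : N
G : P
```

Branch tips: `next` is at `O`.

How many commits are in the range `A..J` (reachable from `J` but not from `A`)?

4

Reachable from J: {F, G, H, J, P}.
Reachable from A: {A, P}.
In J's history but not A's: {F, G, H, J} — 4 commits.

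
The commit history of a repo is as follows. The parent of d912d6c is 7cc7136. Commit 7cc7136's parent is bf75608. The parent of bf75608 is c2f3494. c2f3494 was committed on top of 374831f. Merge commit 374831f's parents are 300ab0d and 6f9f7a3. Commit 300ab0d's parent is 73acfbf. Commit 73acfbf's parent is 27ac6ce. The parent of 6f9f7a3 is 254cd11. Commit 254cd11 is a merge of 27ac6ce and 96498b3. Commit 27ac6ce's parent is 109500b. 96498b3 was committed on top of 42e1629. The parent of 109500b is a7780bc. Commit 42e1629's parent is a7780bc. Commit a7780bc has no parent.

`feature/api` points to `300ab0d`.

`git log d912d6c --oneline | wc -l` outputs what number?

14

Walking parent pointers from d912d6c: reachable set = {109500b, 254cd11, 27ac6ce, 300ab0d, 374831f, 42e1629, 6f9f7a3, 73acfbf, 7cc7136, 96498b3, a7780bc, bf75608, c2f3494, d912d6c}.
That is 14 commits.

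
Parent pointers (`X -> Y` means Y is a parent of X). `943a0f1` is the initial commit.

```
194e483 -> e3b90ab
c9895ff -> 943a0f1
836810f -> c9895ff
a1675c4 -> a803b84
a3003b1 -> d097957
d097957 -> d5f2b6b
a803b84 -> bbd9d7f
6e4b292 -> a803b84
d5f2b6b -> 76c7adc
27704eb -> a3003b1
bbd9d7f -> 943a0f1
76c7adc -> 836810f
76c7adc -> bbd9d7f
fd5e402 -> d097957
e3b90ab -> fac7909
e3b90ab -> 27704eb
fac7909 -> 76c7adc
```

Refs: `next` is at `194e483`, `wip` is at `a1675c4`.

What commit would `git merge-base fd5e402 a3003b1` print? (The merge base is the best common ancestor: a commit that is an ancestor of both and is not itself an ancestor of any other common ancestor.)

d097957

Ancestors of fd5e402: {76c7adc, 836810f, 943a0f1, bbd9d7f, c9895ff, d097957, d5f2b6b, fd5e402}.
Ancestors of a3003b1: {76c7adc, 836810f, 943a0f1, a3003b1, bbd9d7f, c9895ff, d097957, d5f2b6b}.
Common ancestors: {76c7adc, 836810f, 943a0f1, bbd9d7f, c9895ff, d097957, d5f2b6b}.
Among these, d097957 is not an ancestor of any other common ancestor — it is the merge base.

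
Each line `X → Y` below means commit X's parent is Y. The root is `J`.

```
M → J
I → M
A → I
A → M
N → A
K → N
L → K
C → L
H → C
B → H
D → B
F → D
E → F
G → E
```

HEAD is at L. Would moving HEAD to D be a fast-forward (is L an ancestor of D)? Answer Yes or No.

A fast-forward from L to D is possible iff L is an ancestor of D.
Ancestors of D: {A, B, C, D, H, I, J, K, L, M, N}.
L is among them, so fast-forward is possible.

Yes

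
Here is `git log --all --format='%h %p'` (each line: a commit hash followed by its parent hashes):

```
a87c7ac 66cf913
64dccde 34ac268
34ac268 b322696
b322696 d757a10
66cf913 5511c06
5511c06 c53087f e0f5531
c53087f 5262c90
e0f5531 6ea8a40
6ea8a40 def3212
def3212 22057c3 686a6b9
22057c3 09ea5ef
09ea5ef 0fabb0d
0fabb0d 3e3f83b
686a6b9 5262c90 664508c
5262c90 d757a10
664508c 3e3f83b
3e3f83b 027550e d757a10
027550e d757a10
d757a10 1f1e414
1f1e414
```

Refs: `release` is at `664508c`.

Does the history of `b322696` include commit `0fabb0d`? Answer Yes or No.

No

Ancestors of b322696: {1f1e414, b322696, d757a10}.
0fabb0d is not in that set, so it is not an ancestor of b322696.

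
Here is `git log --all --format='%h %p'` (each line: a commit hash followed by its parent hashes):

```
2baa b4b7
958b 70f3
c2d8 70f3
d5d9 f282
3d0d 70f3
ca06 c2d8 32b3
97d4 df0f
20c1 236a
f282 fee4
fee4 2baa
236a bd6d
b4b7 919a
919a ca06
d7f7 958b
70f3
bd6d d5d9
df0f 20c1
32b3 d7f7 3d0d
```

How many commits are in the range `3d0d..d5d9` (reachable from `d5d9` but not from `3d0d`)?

Reachable from d5d9: {2baa, 32b3, 3d0d, 70f3, 919a, 958b, b4b7, c2d8, ca06, d5d9, d7f7, f282, fee4}.
Reachable from 3d0d: {3d0d, 70f3}.
In d5d9's history but not 3d0d's: {2baa, 32b3, 919a, 958b, b4b7, c2d8, ca06, d5d9, d7f7, f282, fee4} — 11 commits.

11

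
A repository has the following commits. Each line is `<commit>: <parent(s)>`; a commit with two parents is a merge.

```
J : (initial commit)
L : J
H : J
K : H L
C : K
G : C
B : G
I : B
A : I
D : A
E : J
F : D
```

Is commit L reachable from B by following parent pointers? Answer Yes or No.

Ancestors of B (commits reachable by following parents): {B, C, G, H, J, K, L}.
L is in that set, so it is an ancestor of B.

Yes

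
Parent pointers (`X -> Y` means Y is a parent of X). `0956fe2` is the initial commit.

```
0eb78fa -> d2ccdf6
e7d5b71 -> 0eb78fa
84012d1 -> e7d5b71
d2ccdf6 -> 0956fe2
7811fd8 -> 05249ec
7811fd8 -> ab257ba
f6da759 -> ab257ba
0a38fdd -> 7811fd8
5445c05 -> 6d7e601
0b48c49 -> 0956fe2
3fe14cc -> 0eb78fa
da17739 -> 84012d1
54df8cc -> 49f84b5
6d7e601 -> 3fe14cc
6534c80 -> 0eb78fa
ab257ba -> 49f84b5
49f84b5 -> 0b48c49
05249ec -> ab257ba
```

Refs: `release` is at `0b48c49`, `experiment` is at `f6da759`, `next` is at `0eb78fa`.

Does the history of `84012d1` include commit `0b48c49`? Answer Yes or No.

Ancestors of 84012d1: {0956fe2, 0eb78fa, 84012d1, d2ccdf6, e7d5b71}.
0b48c49 is not in that set, so it is not an ancestor of 84012d1.

No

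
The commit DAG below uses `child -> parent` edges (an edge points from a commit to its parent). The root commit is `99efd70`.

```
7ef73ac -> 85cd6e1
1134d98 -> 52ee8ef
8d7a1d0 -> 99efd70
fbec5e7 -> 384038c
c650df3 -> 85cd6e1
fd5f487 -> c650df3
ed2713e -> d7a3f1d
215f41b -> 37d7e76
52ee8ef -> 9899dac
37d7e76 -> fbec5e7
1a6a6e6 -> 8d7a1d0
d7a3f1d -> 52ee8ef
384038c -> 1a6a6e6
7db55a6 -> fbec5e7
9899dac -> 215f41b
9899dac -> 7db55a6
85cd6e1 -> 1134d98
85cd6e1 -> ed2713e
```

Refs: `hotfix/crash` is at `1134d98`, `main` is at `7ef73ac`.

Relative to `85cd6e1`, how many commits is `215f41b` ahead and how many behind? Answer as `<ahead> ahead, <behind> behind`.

Reachable from 215f41b: {1a6a6e6, 215f41b, 37d7e76, 384038c, 8d7a1d0, 99efd70, fbec5e7}.
Reachable from 85cd6e1: {1134d98, 1a6a6e6, 215f41b, 37d7e76, 384038c, 52ee8ef, 7db55a6, 85cd6e1, 8d7a1d0, 9899dac, 99efd70, d7a3f1d, ed2713e, fbec5e7}.
Only in 215f41b's history (ahead): {} — 0.
Only in 85cd6e1's history (behind): {1134d98, 52ee8ef, 7db55a6, 85cd6e1, 9899dac, d7a3f1d, ed2713e} — 7.

0 ahead, 7 behind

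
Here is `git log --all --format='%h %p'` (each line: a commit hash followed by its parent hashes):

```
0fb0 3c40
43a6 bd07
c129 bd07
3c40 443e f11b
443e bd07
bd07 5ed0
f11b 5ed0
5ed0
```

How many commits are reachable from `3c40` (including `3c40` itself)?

Walking parent pointers from 3c40: reachable set = {3c40, 443e, 5ed0, bd07, f11b}.
That is 5 commits.

5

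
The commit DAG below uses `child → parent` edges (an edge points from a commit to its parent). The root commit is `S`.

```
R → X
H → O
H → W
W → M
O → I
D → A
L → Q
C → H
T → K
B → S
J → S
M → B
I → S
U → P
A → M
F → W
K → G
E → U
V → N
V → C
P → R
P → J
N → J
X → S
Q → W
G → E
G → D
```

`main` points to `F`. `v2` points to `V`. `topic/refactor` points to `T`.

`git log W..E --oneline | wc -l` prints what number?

6

Reachable from E: {E, J, P, R, S, U, X}.
Reachable from W: {B, M, S, W}.
In E's history but not W's: {E, J, P, R, U, X} — 6 commits.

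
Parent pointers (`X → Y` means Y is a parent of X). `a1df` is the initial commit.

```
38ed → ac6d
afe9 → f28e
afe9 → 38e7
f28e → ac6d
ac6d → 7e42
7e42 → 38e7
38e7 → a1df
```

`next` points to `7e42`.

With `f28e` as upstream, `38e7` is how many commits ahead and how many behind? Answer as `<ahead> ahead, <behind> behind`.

0 ahead, 3 behind

Reachable from 38e7: {38e7, a1df}.
Reachable from f28e: {38e7, 7e42, a1df, ac6d, f28e}.
Only in 38e7's history (ahead): {} — 0.
Only in f28e's history (behind): {7e42, ac6d, f28e} — 3.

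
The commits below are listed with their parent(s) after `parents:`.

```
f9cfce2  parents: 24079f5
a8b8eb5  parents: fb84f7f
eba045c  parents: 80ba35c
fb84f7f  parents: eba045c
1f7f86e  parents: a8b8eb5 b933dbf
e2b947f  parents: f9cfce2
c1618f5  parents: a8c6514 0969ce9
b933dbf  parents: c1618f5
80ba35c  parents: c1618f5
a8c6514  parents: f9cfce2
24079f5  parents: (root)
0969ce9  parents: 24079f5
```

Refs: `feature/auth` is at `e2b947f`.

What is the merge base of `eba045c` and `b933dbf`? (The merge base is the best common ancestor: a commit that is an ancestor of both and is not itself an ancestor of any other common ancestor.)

c1618f5

Ancestors of eba045c: {0969ce9, 24079f5, 80ba35c, a8c6514, c1618f5, eba045c, f9cfce2}.
Ancestors of b933dbf: {0969ce9, 24079f5, a8c6514, b933dbf, c1618f5, f9cfce2}.
Common ancestors: {0969ce9, 24079f5, a8c6514, c1618f5, f9cfce2}.
Among these, c1618f5 is not an ancestor of any other common ancestor — it is the merge base.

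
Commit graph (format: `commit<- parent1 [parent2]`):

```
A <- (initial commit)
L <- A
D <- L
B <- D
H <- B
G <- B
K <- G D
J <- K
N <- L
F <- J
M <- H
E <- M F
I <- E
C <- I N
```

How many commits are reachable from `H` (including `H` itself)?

5

Walking parent pointers from H: reachable set = {A, B, D, H, L}.
That is 5 commits.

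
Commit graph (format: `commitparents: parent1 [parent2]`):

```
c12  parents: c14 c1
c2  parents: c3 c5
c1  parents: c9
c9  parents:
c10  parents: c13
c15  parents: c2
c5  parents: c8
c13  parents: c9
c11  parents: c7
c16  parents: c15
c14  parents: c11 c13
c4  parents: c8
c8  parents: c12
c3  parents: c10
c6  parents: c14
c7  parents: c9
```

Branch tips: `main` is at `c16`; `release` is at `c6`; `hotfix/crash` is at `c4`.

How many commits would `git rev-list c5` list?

Walking parent pointers from c5: reachable set = {c1, c11, c12, c13, c14, c5, c7, c8, c9}.
That is 9 commits.

9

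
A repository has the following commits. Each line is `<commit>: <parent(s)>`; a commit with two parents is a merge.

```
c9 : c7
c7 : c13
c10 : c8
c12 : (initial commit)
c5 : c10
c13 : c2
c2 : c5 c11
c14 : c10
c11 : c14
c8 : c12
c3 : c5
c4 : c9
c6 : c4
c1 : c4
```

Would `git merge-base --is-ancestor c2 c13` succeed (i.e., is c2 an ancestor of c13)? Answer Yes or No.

Yes

Ancestors of c13 (commits reachable by following parents): {c10, c11, c12, c13, c14, c2, c5, c8}.
c2 is in that set, so it is an ancestor of c13.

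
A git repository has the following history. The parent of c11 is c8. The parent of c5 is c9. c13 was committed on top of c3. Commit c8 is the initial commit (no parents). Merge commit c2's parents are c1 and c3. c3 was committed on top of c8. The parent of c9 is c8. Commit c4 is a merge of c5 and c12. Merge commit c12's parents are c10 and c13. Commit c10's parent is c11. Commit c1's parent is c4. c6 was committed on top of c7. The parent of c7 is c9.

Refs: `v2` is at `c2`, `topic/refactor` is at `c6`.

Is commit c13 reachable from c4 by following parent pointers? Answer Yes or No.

Yes

Ancestors of c4 (commits reachable by following parents): {c10, c11, c12, c13, c3, c4, c5, c8, c9}.
c13 is in that set, so it is an ancestor of c4.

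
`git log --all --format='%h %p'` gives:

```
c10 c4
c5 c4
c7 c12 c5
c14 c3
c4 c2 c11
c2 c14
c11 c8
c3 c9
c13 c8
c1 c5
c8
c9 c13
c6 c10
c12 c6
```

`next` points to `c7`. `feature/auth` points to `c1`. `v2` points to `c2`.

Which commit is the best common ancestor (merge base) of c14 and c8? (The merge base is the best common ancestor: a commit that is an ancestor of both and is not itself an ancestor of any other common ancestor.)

Ancestors of c14: {c13, c14, c3, c8, c9}.
Ancestors of c8: {c8}.
Common ancestors: {c8}.
The only common ancestor is c8, so it is the merge base.

c8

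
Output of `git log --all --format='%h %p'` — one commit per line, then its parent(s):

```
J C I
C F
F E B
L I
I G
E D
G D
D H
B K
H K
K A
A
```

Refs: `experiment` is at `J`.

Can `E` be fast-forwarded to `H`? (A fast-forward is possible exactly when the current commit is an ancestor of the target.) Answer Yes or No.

A fast-forward from E to H is possible iff E is an ancestor of H.
Ancestors of H: {A, H, K}.
E is not among them, so fast-forward is not possible.

No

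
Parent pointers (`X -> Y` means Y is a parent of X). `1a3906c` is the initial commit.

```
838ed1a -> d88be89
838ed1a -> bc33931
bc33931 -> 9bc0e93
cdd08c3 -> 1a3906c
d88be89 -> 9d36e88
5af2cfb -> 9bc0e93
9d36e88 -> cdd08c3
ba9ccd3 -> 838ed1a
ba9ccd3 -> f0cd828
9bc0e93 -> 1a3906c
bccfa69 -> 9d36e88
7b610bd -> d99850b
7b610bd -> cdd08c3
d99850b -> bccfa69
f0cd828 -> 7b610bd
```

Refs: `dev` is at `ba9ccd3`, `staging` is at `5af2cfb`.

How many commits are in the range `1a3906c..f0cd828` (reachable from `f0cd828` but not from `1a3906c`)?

6

Reachable from f0cd828: {1a3906c, 7b610bd, 9d36e88, bccfa69, cdd08c3, d99850b, f0cd828}.
Reachable from 1a3906c: {1a3906c}.
In f0cd828's history but not 1a3906c's: {7b610bd, 9d36e88, bccfa69, cdd08c3, d99850b, f0cd828} — 6 commits.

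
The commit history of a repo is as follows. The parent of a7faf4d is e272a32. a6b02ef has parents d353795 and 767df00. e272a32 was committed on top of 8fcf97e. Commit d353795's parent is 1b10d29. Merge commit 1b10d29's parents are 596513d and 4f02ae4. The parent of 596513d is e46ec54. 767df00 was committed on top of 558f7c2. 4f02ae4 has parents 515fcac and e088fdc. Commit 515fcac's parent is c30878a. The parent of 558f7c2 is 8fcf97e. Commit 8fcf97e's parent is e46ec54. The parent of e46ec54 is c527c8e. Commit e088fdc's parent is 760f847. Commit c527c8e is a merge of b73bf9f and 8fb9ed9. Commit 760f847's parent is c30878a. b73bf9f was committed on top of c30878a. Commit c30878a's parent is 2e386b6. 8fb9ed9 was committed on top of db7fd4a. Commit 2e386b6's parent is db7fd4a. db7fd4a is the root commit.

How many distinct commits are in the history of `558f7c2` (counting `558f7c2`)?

Walking parent pointers from 558f7c2: reachable set = {2e386b6, 558f7c2, 8fb9ed9, 8fcf97e, b73bf9f, c30878a, c527c8e, db7fd4a, e46ec54}.
That is 9 commits.

9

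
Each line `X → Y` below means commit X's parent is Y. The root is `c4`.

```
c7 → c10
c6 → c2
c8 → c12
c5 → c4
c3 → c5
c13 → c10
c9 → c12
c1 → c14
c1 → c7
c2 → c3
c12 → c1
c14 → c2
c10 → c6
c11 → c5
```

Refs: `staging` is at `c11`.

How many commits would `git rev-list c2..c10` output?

2

Reachable from c10: {c10, c2, c3, c4, c5, c6}.
Reachable from c2: {c2, c3, c4, c5}.
In c10's history but not c2's: {c10, c6} — 2 commits.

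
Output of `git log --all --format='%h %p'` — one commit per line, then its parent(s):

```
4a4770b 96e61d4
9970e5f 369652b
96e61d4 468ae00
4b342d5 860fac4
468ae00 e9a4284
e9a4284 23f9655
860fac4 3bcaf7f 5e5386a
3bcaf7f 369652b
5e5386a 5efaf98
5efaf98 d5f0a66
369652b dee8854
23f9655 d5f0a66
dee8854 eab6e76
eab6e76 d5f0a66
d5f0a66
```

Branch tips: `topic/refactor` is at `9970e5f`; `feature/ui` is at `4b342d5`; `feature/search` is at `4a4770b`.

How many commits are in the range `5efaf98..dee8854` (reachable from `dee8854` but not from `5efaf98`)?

Reachable from dee8854: {d5f0a66, dee8854, eab6e76}.
Reachable from 5efaf98: {5efaf98, d5f0a66}.
In dee8854's history but not 5efaf98's: {dee8854, eab6e76} — 2 commits.

2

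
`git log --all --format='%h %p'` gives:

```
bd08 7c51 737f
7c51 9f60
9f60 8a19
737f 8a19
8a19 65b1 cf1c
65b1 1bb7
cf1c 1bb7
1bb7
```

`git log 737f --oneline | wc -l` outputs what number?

5

Walking parent pointers from 737f: reachable set = {1bb7, 65b1, 737f, 8a19, cf1c}.
That is 5 commits.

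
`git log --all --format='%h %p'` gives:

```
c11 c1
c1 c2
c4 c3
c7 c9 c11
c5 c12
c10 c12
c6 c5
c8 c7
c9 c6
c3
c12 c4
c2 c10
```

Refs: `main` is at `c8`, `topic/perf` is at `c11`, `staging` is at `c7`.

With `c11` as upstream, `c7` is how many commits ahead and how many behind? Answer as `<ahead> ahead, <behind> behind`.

4 ahead, 0 behind

Reachable from c7: {c1, c10, c11, c12, c2, c3, c4, c5, c6, c7, c9}.
Reachable from c11: {c1, c10, c11, c12, c2, c3, c4}.
Only in c7's history (ahead): {c5, c6, c7, c9} — 4.
Only in c11's history (behind): {} — 0.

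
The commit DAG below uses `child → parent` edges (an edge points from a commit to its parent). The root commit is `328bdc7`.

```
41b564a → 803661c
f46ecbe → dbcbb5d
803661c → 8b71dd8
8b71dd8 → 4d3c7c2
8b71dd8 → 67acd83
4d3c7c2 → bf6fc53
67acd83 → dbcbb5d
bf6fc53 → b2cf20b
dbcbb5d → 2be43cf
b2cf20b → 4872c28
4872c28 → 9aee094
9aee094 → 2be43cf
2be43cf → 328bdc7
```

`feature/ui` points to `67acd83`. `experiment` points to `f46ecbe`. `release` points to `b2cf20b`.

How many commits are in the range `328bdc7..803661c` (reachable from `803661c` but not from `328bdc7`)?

10

Reachable from 803661c: {2be43cf, 328bdc7, 4872c28, 4d3c7c2, 67acd83, 803661c, 8b71dd8, 9aee094, b2cf20b, bf6fc53, dbcbb5d}.
Reachable from 328bdc7: {328bdc7}.
In 803661c's history but not 328bdc7's: {2be43cf, 4872c28, 4d3c7c2, 67acd83, 803661c, 8b71dd8, 9aee094, b2cf20b, bf6fc53, dbcbb5d} — 10 commits.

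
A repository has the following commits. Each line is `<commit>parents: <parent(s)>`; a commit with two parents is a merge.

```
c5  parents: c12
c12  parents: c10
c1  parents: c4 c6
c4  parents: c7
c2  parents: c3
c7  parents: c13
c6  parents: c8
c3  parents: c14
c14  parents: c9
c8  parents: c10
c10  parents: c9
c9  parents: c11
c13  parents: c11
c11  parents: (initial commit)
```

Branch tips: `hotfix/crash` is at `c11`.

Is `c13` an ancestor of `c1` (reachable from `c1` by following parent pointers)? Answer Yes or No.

Yes

Ancestors of c1 (commits reachable by following parents): {c1, c10, c11, c13, c4, c6, c7, c8, c9}.
c13 is in that set, so it is an ancestor of c1.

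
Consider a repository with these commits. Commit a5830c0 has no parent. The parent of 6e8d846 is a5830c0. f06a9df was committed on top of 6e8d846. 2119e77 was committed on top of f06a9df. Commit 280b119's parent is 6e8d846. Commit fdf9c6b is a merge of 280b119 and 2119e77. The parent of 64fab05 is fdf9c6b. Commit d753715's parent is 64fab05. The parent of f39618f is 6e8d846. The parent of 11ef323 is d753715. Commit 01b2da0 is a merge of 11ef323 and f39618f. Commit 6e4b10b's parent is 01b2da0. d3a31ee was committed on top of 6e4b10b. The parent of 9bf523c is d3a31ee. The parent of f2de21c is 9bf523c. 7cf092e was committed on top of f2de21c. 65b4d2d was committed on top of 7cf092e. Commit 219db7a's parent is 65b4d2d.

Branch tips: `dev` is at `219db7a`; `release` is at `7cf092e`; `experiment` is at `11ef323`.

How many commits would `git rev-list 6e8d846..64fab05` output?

5

Reachable from 64fab05: {2119e77, 280b119, 64fab05, 6e8d846, a5830c0, f06a9df, fdf9c6b}.
Reachable from 6e8d846: {6e8d846, a5830c0}.
In 64fab05's history but not 6e8d846's: {2119e77, 280b119, 64fab05, f06a9df, fdf9c6b} — 5 commits.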